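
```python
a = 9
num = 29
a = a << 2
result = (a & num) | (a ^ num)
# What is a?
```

Trace (tracking a):
a = 9  # -> a = 9
num = 29  # -> num = 29
a = a << 2  # -> a = 36
result = a & num | a ^ num  # -> result = 61

Answer: 36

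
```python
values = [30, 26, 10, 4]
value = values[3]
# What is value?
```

Trace (tracking value):
values = [30, 26, 10, 4]  # -> values = [30, 26, 10, 4]
value = values[3]  # -> value = 4

Answer: 4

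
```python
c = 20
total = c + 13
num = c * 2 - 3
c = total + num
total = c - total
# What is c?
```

Trace (tracking c):
c = 20  # -> c = 20
total = c + 13  # -> total = 33
num = c * 2 - 3  # -> num = 37
c = total + num  # -> c = 70
total = c - total  # -> total = 37

Answer: 70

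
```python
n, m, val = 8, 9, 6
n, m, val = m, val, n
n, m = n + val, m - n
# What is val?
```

Trace (tracking val):
n, m, val = (8, 9, 6)  # -> n = 8, m = 9, val = 6
n, m, val = (m, val, n)  # -> n = 9, m = 6, val = 8
n, m = (n + val, m - n)  # -> n = 17, m = -3

Answer: 8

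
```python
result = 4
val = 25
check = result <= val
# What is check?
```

Trace (tracking check):
result = 4  # -> result = 4
val = 25  # -> val = 25
check = result <= val  # -> check = True

Answer: True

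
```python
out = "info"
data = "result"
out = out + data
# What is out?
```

Answer: 'inforesult'

Derivation:
Trace (tracking out):
out = 'info'  # -> out = 'info'
data = 'result'  # -> data = 'result'
out = out + data  # -> out = 'inforesult'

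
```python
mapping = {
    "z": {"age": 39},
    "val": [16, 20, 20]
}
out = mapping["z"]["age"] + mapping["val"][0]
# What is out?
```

Trace (tracking out):
mapping = {'z': {'age': 39}, 'val': [16, 20, 20]}  # -> mapping = {'z': {'age': 39}, 'val': [16, 20, 20]}
out = mapping['z']['age'] + mapping['val'][0]  # -> out = 55

Answer: 55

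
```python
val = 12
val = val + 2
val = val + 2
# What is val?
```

Trace (tracking val):
val = 12  # -> val = 12
val = val + 2  # -> val = 14
val = val + 2  # -> val = 16

Answer: 16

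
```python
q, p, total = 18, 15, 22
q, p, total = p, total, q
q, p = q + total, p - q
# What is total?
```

Answer: 18

Derivation:
Trace (tracking total):
q, p, total = (18, 15, 22)  # -> q = 18, p = 15, total = 22
q, p, total = (p, total, q)  # -> q = 15, p = 22, total = 18
q, p = (q + total, p - q)  # -> q = 33, p = 7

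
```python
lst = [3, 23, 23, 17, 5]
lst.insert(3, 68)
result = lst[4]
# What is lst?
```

Answer: [3, 23, 23, 68, 17, 5]

Derivation:
Trace (tracking lst):
lst = [3, 23, 23, 17, 5]  # -> lst = [3, 23, 23, 17, 5]
lst.insert(3, 68)  # -> lst = [3, 23, 23, 68, 17, 5]
result = lst[4]  # -> result = 17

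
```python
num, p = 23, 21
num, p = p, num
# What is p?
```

Answer: 23

Derivation:
Trace (tracking p):
num, p = (23, 21)  # -> num = 23, p = 21
num, p = (p, num)  # -> num = 21, p = 23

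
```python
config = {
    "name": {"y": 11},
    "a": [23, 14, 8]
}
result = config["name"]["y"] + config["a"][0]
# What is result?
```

Answer: 34

Derivation:
Trace (tracking result):
config = {'name': {'y': 11}, 'a': [23, 14, 8]}  # -> config = {'name': {'y': 11}, 'a': [23, 14, 8]}
result = config['name']['y'] + config['a'][0]  # -> result = 34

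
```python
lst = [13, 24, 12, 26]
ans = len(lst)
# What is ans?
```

Trace (tracking ans):
lst = [13, 24, 12, 26]  # -> lst = [13, 24, 12, 26]
ans = len(lst)  # -> ans = 4

Answer: 4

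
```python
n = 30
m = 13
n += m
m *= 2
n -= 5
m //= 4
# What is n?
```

Answer: 38

Derivation:
Trace (tracking n):
n = 30  # -> n = 30
m = 13  # -> m = 13
n += m  # -> n = 43
m *= 2  # -> m = 26
n -= 5  # -> n = 38
m //= 4  # -> m = 6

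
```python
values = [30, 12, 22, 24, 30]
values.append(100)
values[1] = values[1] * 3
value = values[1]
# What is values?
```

Answer: [30, 36, 22, 24, 30, 100]

Derivation:
Trace (tracking values):
values = [30, 12, 22, 24, 30]  # -> values = [30, 12, 22, 24, 30]
values.append(100)  # -> values = [30, 12, 22, 24, 30, 100]
values[1] = values[1] * 3  # -> values = [30, 36, 22, 24, 30, 100]
value = values[1]  # -> value = 36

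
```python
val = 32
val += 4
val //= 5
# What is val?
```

Trace (tracking val):
val = 32  # -> val = 32
val += 4  # -> val = 36
val //= 5  # -> val = 7

Answer: 7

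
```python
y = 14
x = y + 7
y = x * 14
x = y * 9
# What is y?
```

Trace (tracking y):
y = 14  # -> y = 14
x = y + 7  # -> x = 21
y = x * 14  # -> y = 294
x = y * 9  # -> x = 2646

Answer: 294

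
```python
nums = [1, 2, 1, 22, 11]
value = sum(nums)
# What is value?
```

Trace (tracking value):
nums = [1, 2, 1, 22, 11]  # -> nums = [1, 2, 1, 22, 11]
value = sum(nums)  # -> value = 37

Answer: 37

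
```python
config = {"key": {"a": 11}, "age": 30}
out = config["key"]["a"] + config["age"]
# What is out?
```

Answer: 41

Derivation:
Trace (tracking out):
config = {'key': {'a': 11}, 'age': 30}  # -> config = {'key': {'a': 11}, 'age': 30}
out = config['key']['a'] + config['age']  # -> out = 41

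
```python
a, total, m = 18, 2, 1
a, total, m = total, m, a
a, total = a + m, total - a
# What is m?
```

Answer: 18

Derivation:
Trace (tracking m):
a, total, m = (18, 2, 1)  # -> a = 18, total = 2, m = 1
a, total, m = (total, m, a)  # -> a = 2, total = 1, m = 18
a, total = (a + m, total - a)  # -> a = 20, total = -1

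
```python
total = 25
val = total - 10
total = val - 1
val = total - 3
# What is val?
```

Trace (tracking val):
total = 25  # -> total = 25
val = total - 10  # -> val = 15
total = val - 1  # -> total = 14
val = total - 3  # -> val = 11

Answer: 11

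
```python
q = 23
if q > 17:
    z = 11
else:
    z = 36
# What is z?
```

Trace (tracking z):
q = 23  # -> q = 23
if q > 17:  # condition is True
    z = 11  # -> z = 11

Answer: 11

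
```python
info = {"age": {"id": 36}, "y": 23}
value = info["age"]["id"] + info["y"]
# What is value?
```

Answer: 59

Derivation:
Trace (tracking value):
info = {'age': {'id': 36}, 'y': 23}  # -> info = {'age': {'id': 36}, 'y': 23}
value = info['age']['id'] + info['y']  # -> value = 59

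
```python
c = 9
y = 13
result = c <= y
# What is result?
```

Answer: True

Derivation:
Trace (tracking result):
c = 9  # -> c = 9
y = 13  # -> y = 13
result = c <= y  # -> result = True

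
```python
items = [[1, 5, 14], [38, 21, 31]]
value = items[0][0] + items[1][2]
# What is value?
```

Answer: 32

Derivation:
Trace (tracking value):
items = [[1, 5, 14], [38, 21, 31]]  # -> items = [[1, 5, 14], [38, 21, 31]]
value = items[0][0] + items[1][2]  # -> value = 32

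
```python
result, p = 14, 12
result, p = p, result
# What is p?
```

Answer: 14

Derivation:
Trace (tracking p):
result, p = (14, 12)  # -> result = 14, p = 12
result, p = (p, result)  # -> result = 12, p = 14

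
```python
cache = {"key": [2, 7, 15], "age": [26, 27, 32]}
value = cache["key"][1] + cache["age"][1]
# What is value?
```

Trace (tracking value):
cache = {'key': [2, 7, 15], 'age': [26, 27, 32]}  # -> cache = {'key': [2, 7, 15], 'age': [26, 27, 32]}
value = cache['key'][1] + cache['age'][1]  # -> value = 34

Answer: 34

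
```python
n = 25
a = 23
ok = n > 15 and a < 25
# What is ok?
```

Answer: True

Derivation:
Trace (tracking ok):
n = 25  # -> n = 25
a = 23  # -> a = 23
ok = n > 15 and a < 25  # -> ok = True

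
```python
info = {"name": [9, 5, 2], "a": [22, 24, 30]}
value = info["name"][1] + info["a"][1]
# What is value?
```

Trace (tracking value):
info = {'name': [9, 5, 2], 'a': [22, 24, 30]}  # -> info = {'name': [9, 5, 2], 'a': [22, 24, 30]}
value = info['name'][1] + info['a'][1]  # -> value = 29

Answer: 29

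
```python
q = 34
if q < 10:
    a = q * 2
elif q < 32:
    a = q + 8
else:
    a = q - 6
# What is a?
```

Answer: 28

Derivation:
Trace (tracking a):
q = 34  # -> q = 34
if q < 10:  # condition is False
elif q < 32:  # condition is False
else:
    a = q - 6  # -> a = 28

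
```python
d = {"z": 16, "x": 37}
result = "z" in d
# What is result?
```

Answer: True

Derivation:
Trace (tracking result):
d = {'z': 16, 'x': 37}  # -> d = {'z': 16, 'x': 37}
result = 'z' in d  # -> result = True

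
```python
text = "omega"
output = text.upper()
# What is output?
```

Answer: 'OMEGA'

Derivation:
Trace (tracking output):
text = 'omega'  # -> text = 'omega'
output = text.upper()  # -> output = 'OMEGA'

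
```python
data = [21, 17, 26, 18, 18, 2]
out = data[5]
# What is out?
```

Trace (tracking out):
data = [21, 17, 26, 18, 18, 2]  # -> data = [21, 17, 26, 18, 18, 2]
out = data[5]  # -> out = 2

Answer: 2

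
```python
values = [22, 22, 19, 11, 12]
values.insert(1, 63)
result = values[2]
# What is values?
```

Trace (tracking values):
values = [22, 22, 19, 11, 12]  # -> values = [22, 22, 19, 11, 12]
values.insert(1, 63)  # -> values = [22, 63, 22, 19, 11, 12]
result = values[2]  # -> result = 22

Answer: [22, 63, 22, 19, 11, 12]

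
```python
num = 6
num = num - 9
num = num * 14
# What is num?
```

Answer: -42

Derivation:
Trace (tracking num):
num = 6  # -> num = 6
num = num - 9  # -> num = -3
num = num * 14  # -> num = -42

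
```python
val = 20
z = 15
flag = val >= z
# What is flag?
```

Trace (tracking flag):
val = 20  # -> val = 20
z = 15  # -> z = 15
flag = val >= z  # -> flag = True

Answer: True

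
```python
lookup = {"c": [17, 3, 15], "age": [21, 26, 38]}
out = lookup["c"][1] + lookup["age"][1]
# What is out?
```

Answer: 29

Derivation:
Trace (tracking out):
lookup = {'c': [17, 3, 15], 'age': [21, 26, 38]}  # -> lookup = {'c': [17, 3, 15], 'age': [21, 26, 38]}
out = lookup['c'][1] + lookup['age'][1]  # -> out = 29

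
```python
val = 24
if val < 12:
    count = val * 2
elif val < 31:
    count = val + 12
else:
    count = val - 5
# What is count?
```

Trace (tracking count):
val = 24  # -> val = 24
if val < 12:  # condition is False
elif val < 31:  # condition is True
    count = val + 12  # -> count = 36

Answer: 36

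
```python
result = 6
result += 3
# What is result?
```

Trace (tracking result):
result = 6  # -> result = 6
result += 3  # -> result = 9

Answer: 9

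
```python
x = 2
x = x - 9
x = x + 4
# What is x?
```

Answer: -3

Derivation:
Trace (tracking x):
x = 2  # -> x = 2
x = x - 9  # -> x = -7
x = x + 4  # -> x = -3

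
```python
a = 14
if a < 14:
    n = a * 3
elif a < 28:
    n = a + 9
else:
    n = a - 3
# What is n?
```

Answer: 23

Derivation:
Trace (tracking n):
a = 14  # -> a = 14
if a < 14:  # condition is False
elif a < 28:  # condition is True
    n = a + 9  # -> n = 23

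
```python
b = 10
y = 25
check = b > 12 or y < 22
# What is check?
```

Trace (tracking check):
b = 10  # -> b = 10
y = 25  # -> y = 25
check = b > 12 or y < 22  # -> check = False

Answer: False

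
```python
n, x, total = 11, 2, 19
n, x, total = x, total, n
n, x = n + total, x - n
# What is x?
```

Trace (tracking x):
n, x, total = (11, 2, 19)  # -> n = 11, x = 2, total = 19
n, x, total = (x, total, n)  # -> n = 2, x = 19, total = 11
n, x = (n + total, x - n)  # -> n = 13, x = 17

Answer: 17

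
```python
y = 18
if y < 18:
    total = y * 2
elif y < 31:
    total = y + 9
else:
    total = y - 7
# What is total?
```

Trace (tracking total):
y = 18  # -> y = 18
if y < 18:  # condition is False
elif y < 31:  # condition is True
    total = y + 9  # -> total = 27

Answer: 27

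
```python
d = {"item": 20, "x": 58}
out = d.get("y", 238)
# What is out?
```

Trace (tracking out):
d = {'item': 20, 'x': 58}  # -> d = {'item': 20, 'x': 58}
out = d.get('y', 238)  # -> out = 238

Answer: 238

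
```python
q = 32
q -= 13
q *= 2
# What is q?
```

Answer: 38

Derivation:
Trace (tracking q):
q = 32  # -> q = 32
q -= 13  # -> q = 19
q *= 2  # -> q = 38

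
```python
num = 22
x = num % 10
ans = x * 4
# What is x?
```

Answer: 2

Derivation:
Trace (tracking x):
num = 22  # -> num = 22
x = num % 10  # -> x = 2
ans = x * 4  # -> ans = 8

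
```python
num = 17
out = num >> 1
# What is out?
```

Answer: 8

Derivation:
Trace (tracking out):
num = 17  # -> num = 17
out = num >> 1  # -> out = 8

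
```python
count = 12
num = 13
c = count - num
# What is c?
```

Answer: -1

Derivation:
Trace (tracking c):
count = 12  # -> count = 12
num = 13  # -> num = 13
c = count - num  # -> c = -1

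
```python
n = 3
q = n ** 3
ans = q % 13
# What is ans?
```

Trace (tracking ans):
n = 3  # -> n = 3
q = n ** 3  # -> q = 27
ans = q % 13  # -> ans = 1

Answer: 1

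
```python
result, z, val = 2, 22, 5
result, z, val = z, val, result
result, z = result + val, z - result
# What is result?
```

Answer: 24

Derivation:
Trace (tracking result):
result, z, val = (2, 22, 5)  # -> result = 2, z = 22, val = 5
result, z, val = (z, val, result)  # -> result = 22, z = 5, val = 2
result, z = (result + val, z - result)  # -> result = 24, z = -17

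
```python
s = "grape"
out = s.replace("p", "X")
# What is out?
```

Answer: 'graXe'

Derivation:
Trace (tracking out):
s = 'grape'  # -> s = 'grape'
out = s.replace('p', 'X')  # -> out = 'graXe'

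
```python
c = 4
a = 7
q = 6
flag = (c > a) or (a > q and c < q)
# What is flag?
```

Trace (tracking flag):
c = 4  # -> c = 4
a = 7  # -> a = 7
q = 6  # -> q = 6
flag = c > a or (a > q and c < q)  # -> flag = True

Answer: True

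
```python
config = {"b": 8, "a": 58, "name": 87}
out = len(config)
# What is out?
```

Trace (tracking out):
config = {'b': 8, 'a': 58, 'name': 87}  # -> config = {'b': 8, 'a': 58, 'name': 87}
out = len(config)  # -> out = 3

Answer: 3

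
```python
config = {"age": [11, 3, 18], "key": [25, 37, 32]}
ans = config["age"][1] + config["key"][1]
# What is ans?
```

Answer: 40

Derivation:
Trace (tracking ans):
config = {'age': [11, 3, 18], 'key': [25, 37, 32]}  # -> config = {'age': [11, 3, 18], 'key': [25, 37, 32]}
ans = config['age'][1] + config['key'][1]  # -> ans = 40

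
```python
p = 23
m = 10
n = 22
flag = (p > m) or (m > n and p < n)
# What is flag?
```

Answer: True

Derivation:
Trace (tracking flag):
p = 23  # -> p = 23
m = 10  # -> m = 10
n = 22  # -> n = 22
flag = p > m or (m > n and p < n)  # -> flag = True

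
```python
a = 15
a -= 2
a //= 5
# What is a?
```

Answer: 2

Derivation:
Trace (tracking a):
a = 15  # -> a = 15
a -= 2  # -> a = 13
a //= 5  # -> a = 2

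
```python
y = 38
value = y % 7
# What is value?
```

Answer: 3

Derivation:
Trace (tracking value):
y = 38  # -> y = 38
value = y % 7  # -> value = 3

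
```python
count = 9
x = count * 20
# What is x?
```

Trace (tracking x):
count = 9  # -> count = 9
x = count * 20  # -> x = 180

Answer: 180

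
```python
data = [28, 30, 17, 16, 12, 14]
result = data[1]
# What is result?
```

Trace (tracking result):
data = [28, 30, 17, 16, 12, 14]  # -> data = [28, 30, 17, 16, 12, 14]
result = data[1]  # -> result = 30

Answer: 30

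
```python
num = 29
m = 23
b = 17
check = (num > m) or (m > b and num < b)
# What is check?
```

Answer: True

Derivation:
Trace (tracking check):
num = 29  # -> num = 29
m = 23  # -> m = 23
b = 17  # -> b = 17
check = num > m or (m > b and num < b)  # -> check = True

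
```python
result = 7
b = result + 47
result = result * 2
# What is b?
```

Answer: 54

Derivation:
Trace (tracking b):
result = 7  # -> result = 7
b = result + 47  # -> b = 54
result = result * 2  # -> result = 14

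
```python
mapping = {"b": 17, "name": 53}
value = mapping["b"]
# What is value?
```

Trace (tracking value):
mapping = {'b': 17, 'name': 53}  # -> mapping = {'b': 17, 'name': 53}
value = mapping['b']  # -> value = 17

Answer: 17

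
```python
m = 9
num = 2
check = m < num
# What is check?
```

Trace (tracking check):
m = 9  # -> m = 9
num = 2  # -> num = 2
check = m < num  # -> check = False

Answer: False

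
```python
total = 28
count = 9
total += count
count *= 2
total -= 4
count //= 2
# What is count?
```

Trace (tracking count):
total = 28  # -> total = 28
count = 9  # -> count = 9
total += count  # -> total = 37
count *= 2  # -> count = 18
total -= 4  # -> total = 33
count //= 2  # -> count = 9

Answer: 9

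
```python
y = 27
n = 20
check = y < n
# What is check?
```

Trace (tracking check):
y = 27  # -> y = 27
n = 20  # -> n = 20
check = y < n  # -> check = False

Answer: False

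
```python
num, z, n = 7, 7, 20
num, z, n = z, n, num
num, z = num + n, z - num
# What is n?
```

Trace (tracking n):
num, z, n = (7, 7, 20)  # -> num = 7, z = 7, n = 20
num, z, n = (z, n, num)  # -> num = 7, z = 20, n = 7
num, z = (num + n, z - num)  # -> num = 14, z = 13

Answer: 7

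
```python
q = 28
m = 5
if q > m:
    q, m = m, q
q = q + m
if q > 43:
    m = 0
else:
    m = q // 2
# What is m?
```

Trace (tracking m):
q = 28  # -> q = 28
m = 5  # -> m = 5
if q > m:  # condition is True
    q, m = (m, q)  # -> q = 5, m = 28
q = q + m  # -> q = 33
if q > 43:  # condition is False
else:
    m = q // 2  # -> m = 16

Answer: 16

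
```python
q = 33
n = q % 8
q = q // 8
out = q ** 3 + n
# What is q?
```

Trace (tracking q):
q = 33  # -> q = 33
n = q % 8  # -> n = 1
q = q // 8  # -> q = 4
out = q ** 3 + n  # -> out = 65

Answer: 4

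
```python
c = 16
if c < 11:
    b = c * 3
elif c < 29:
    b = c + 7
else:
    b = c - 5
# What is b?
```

Answer: 23

Derivation:
Trace (tracking b):
c = 16  # -> c = 16
if c < 11:  # condition is False
elif c < 29:  # condition is True
    b = c + 7  # -> b = 23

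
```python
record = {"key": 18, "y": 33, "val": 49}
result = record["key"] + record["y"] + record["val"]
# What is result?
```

Trace (tracking result):
record = {'key': 18, 'y': 33, 'val': 49}  # -> record = {'key': 18, 'y': 33, 'val': 49}
result = record['key'] + record['y'] + record['val']  # -> result = 100

Answer: 100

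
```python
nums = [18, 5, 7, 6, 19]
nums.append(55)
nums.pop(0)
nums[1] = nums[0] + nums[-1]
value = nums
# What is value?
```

Answer: [5, 60, 6, 19, 55]

Derivation:
Trace (tracking value):
nums = [18, 5, 7, 6, 19]  # -> nums = [18, 5, 7, 6, 19]
nums.append(55)  # -> nums = [18, 5, 7, 6, 19, 55]
nums.pop(0)  # -> nums = [5, 7, 6, 19, 55]
nums[1] = nums[0] + nums[-1]  # -> nums = [5, 60, 6, 19, 55]
value = nums  # -> value = [5, 60, 6, 19, 55]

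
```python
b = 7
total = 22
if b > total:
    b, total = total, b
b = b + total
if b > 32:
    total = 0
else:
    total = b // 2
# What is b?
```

Answer: 29

Derivation:
Trace (tracking b):
b = 7  # -> b = 7
total = 22  # -> total = 22
if b > total:  # condition is False
b = b + total  # -> b = 29
if b > 32:  # condition is False
else:
    total = b // 2  # -> total = 14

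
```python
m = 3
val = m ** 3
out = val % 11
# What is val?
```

Trace (tracking val):
m = 3  # -> m = 3
val = m ** 3  # -> val = 27
out = val % 11  # -> out = 5

Answer: 27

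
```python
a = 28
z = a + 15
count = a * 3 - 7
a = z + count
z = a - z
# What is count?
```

Answer: 77

Derivation:
Trace (tracking count):
a = 28  # -> a = 28
z = a + 15  # -> z = 43
count = a * 3 - 7  # -> count = 77
a = z + count  # -> a = 120
z = a - z  # -> z = 77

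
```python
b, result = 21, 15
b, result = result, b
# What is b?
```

Answer: 15

Derivation:
Trace (tracking b):
b, result = (21, 15)  # -> b = 21, result = 15
b, result = (result, b)  # -> b = 15, result = 21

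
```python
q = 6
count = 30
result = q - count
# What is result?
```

Answer: -24

Derivation:
Trace (tracking result):
q = 6  # -> q = 6
count = 30  # -> count = 30
result = q - count  # -> result = -24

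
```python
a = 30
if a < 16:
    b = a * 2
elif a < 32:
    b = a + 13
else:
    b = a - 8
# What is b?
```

Trace (tracking b):
a = 30  # -> a = 30
if a < 16:  # condition is False
elif a < 32:  # condition is True
    b = a + 13  # -> b = 43

Answer: 43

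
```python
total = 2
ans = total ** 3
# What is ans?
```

Answer: 8

Derivation:
Trace (tracking ans):
total = 2  # -> total = 2
ans = total ** 3  # -> ans = 8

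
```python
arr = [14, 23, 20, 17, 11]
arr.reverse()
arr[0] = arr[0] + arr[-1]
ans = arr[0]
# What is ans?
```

Trace (tracking ans):
arr = [14, 23, 20, 17, 11]  # -> arr = [14, 23, 20, 17, 11]
arr.reverse()  # -> arr = [11, 17, 20, 23, 14]
arr[0] = arr[0] + arr[-1]  # -> arr = [25, 17, 20, 23, 14]
ans = arr[0]  # -> ans = 25

Answer: 25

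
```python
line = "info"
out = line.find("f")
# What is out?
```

Trace (tracking out):
line = 'info'  # -> line = 'info'
out = line.find('f')  # -> out = 2

Answer: 2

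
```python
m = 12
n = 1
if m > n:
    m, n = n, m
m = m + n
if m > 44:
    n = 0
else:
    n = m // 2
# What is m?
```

Trace (tracking m):
m = 12  # -> m = 12
n = 1  # -> n = 1
if m > n:  # condition is True
    m, n = (n, m)  # -> m = 1, n = 12
m = m + n  # -> m = 13
if m > 44:  # condition is False
else:
    n = m // 2  # -> n = 6

Answer: 13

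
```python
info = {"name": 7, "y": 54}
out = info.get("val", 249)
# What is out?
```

Answer: 249

Derivation:
Trace (tracking out):
info = {'name': 7, 'y': 54}  # -> info = {'name': 7, 'y': 54}
out = info.get('val', 249)  # -> out = 249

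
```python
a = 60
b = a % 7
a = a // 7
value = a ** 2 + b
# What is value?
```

Answer: 68

Derivation:
Trace (tracking value):
a = 60  # -> a = 60
b = a % 7  # -> b = 4
a = a // 7  # -> a = 8
value = a ** 2 + b  # -> value = 68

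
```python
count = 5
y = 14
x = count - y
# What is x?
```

Answer: -9

Derivation:
Trace (tracking x):
count = 5  # -> count = 5
y = 14  # -> y = 14
x = count - y  # -> x = -9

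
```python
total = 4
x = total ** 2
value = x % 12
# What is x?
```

Answer: 16

Derivation:
Trace (tracking x):
total = 4  # -> total = 4
x = total ** 2  # -> x = 16
value = x % 12  # -> value = 4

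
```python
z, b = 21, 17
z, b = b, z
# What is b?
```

Answer: 21

Derivation:
Trace (tracking b):
z, b = (21, 17)  # -> z = 21, b = 17
z, b = (b, z)  # -> z = 17, b = 21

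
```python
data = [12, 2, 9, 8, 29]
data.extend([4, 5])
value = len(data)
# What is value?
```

Trace (tracking value):
data = [12, 2, 9, 8, 29]  # -> data = [12, 2, 9, 8, 29]
data.extend([4, 5])  # -> data = [12, 2, 9, 8, 29, 4, 5]
value = len(data)  # -> value = 7

Answer: 7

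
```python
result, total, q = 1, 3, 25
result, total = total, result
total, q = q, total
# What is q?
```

Answer: 1

Derivation:
Trace (tracking q):
result, total, q = (1, 3, 25)  # -> result = 1, total = 3, q = 25
result, total = (total, result)  # -> result = 3, total = 1
total, q = (q, total)  # -> total = 25, q = 1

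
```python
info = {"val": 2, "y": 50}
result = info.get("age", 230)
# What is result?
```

Trace (tracking result):
info = {'val': 2, 'y': 50}  # -> info = {'val': 2, 'y': 50}
result = info.get('age', 230)  # -> result = 230

Answer: 230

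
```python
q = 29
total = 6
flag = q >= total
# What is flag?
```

Trace (tracking flag):
q = 29  # -> q = 29
total = 6  # -> total = 6
flag = q >= total  # -> flag = True

Answer: True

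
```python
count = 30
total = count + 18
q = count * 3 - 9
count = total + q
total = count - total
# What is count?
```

Trace (tracking count):
count = 30  # -> count = 30
total = count + 18  # -> total = 48
q = count * 3 - 9  # -> q = 81
count = total + q  # -> count = 129
total = count - total  # -> total = 81

Answer: 129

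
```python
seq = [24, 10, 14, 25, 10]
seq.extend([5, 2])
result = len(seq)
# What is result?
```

Trace (tracking result):
seq = [24, 10, 14, 25, 10]  # -> seq = [24, 10, 14, 25, 10]
seq.extend([5, 2])  # -> seq = [24, 10, 14, 25, 10, 5, 2]
result = len(seq)  # -> result = 7

Answer: 7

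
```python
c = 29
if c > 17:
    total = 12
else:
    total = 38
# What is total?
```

Answer: 12

Derivation:
Trace (tracking total):
c = 29  # -> c = 29
if c > 17:  # condition is True
    total = 12  # -> total = 12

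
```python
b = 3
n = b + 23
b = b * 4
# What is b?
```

Answer: 12

Derivation:
Trace (tracking b):
b = 3  # -> b = 3
n = b + 23  # -> n = 26
b = b * 4  # -> b = 12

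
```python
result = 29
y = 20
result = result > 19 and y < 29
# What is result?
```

Trace (tracking result):
result = 29  # -> result = 29
y = 20  # -> y = 20
result = result > 19 and y < 29  # -> result = True

Answer: True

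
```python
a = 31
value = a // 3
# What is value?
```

Answer: 10

Derivation:
Trace (tracking value):
a = 31  # -> a = 31
value = a // 3  # -> value = 10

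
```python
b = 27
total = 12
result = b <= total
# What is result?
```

Answer: False

Derivation:
Trace (tracking result):
b = 27  # -> b = 27
total = 12  # -> total = 12
result = b <= total  # -> result = False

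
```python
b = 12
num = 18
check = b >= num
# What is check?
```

Answer: False

Derivation:
Trace (tracking check):
b = 12  # -> b = 12
num = 18  # -> num = 18
check = b >= num  # -> check = False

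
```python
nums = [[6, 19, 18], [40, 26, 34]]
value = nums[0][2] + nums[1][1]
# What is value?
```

Trace (tracking value):
nums = [[6, 19, 18], [40, 26, 34]]  # -> nums = [[6, 19, 18], [40, 26, 34]]
value = nums[0][2] + nums[1][1]  # -> value = 44

Answer: 44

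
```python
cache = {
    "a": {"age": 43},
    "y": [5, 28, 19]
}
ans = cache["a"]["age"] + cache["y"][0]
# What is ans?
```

Trace (tracking ans):
cache = {'a': {'age': 43}, 'y': [5, 28, 19]}  # -> cache = {'a': {'age': 43}, 'y': [5, 28, 19]}
ans = cache['a']['age'] + cache['y'][0]  # -> ans = 48

Answer: 48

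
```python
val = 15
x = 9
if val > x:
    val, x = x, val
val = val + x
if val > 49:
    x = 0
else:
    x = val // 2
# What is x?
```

Answer: 12

Derivation:
Trace (tracking x):
val = 15  # -> val = 15
x = 9  # -> x = 9
if val > x:  # condition is True
    val, x = (x, val)  # -> val = 9, x = 15
val = val + x  # -> val = 24
if val > 49:  # condition is False
else:
    x = val // 2  # -> x = 12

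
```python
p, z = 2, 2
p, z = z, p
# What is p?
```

Trace (tracking p):
p, z = (2, 2)  # -> p = 2, z = 2
p, z = (z, p)  # -> p = 2, z = 2

Answer: 2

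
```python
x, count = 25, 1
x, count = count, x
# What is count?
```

Answer: 25

Derivation:
Trace (tracking count):
x, count = (25, 1)  # -> x = 25, count = 1
x, count = (count, x)  # -> x = 1, count = 25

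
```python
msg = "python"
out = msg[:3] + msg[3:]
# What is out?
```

Answer: 'python'

Derivation:
Trace (tracking out):
msg = 'python'  # -> msg = 'python'
out = msg[:3] + msg[3:]  # -> out = 'python'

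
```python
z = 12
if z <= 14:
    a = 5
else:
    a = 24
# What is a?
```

Trace (tracking a):
z = 12  # -> z = 12
if z <= 14:  # condition is True
    a = 5  # -> a = 5

Answer: 5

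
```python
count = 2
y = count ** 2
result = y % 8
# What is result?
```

Trace (tracking result):
count = 2  # -> count = 2
y = count ** 2  # -> y = 4
result = y % 8  # -> result = 4

Answer: 4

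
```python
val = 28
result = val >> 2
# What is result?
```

Answer: 7

Derivation:
Trace (tracking result):
val = 28  # -> val = 28
result = val >> 2  # -> result = 7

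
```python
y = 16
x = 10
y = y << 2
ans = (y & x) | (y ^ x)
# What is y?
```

Trace (tracking y):
y = 16  # -> y = 16
x = 10  # -> x = 10
y = y << 2  # -> y = 64
ans = y & x | y ^ x  # -> ans = 74

Answer: 64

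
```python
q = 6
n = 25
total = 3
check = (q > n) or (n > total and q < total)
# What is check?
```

Trace (tracking check):
q = 6  # -> q = 6
n = 25  # -> n = 25
total = 3  # -> total = 3
check = q > n or (n > total and q < total)  # -> check = False

Answer: False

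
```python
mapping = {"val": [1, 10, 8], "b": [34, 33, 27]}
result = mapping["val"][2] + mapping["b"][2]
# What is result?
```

Trace (tracking result):
mapping = {'val': [1, 10, 8], 'b': [34, 33, 27]}  # -> mapping = {'val': [1, 10, 8], 'b': [34, 33, 27]}
result = mapping['val'][2] + mapping['b'][2]  # -> result = 35

Answer: 35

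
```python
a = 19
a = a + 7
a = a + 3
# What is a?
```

Trace (tracking a):
a = 19  # -> a = 19
a = a + 7  # -> a = 26
a = a + 3  # -> a = 29

Answer: 29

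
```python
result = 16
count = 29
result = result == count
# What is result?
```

Trace (tracking result):
result = 16  # -> result = 16
count = 29  # -> count = 29
result = result == count  # -> result = False

Answer: False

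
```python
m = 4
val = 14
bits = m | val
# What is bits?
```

Answer: 14

Derivation:
Trace (tracking bits):
m = 4  # -> m = 4
val = 14  # -> val = 14
bits = m | val  # -> bits = 14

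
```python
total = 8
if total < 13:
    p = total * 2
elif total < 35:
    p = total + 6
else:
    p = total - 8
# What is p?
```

Trace (tracking p):
total = 8  # -> total = 8
if total < 13:  # condition is True
    p = total * 2  # -> p = 16

Answer: 16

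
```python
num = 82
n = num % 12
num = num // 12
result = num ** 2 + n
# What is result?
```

Trace (tracking result):
num = 82  # -> num = 82
n = num % 12  # -> n = 10
num = num // 12  # -> num = 6
result = num ** 2 + n  # -> result = 46

Answer: 46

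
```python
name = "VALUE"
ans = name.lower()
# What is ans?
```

Answer: 'value'

Derivation:
Trace (tracking ans):
name = 'VALUE'  # -> name = 'VALUE'
ans = name.lower()  # -> ans = 'value'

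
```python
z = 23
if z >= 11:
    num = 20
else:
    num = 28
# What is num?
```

Trace (tracking num):
z = 23  # -> z = 23
if z >= 11:  # condition is True
    num = 20  # -> num = 20

Answer: 20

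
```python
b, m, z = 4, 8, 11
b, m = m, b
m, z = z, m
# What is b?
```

Answer: 8

Derivation:
Trace (tracking b):
b, m, z = (4, 8, 11)  # -> b = 4, m = 8, z = 11
b, m = (m, b)  # -> b = 8, m = 4
m, z = (z, m)  # -> m = 11, z = 4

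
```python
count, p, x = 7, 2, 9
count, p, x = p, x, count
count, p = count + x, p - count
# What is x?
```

Answer: 7

Derivation:
Trace (tracking x):
count, p, x = (7, 2, 9)  # -> count = 7, p = 2, x = 9
count, p, x = (p, x, count)  # -> count = 2, p = 9, x = 7
count, p = (count + x, p - count)  # -> count = 9, p = 7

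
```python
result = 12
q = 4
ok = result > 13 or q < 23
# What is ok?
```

Answer: True

Derivation:
Trace (tracking ok):
result = 12  # -> result = 12
q = 4  # -> q = 4
ok = result > 13 or q < 23  # -> ok = True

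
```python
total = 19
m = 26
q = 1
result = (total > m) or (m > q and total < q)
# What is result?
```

Trace (tracking result):
total = 19  # -> total = 19
m = 26  # -> m = 26
q = 1  # -> q = 1
result = total > m or (m > q and total < q)  # -> result = False

Answer: False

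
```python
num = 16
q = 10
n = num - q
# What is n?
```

Answer: 6

Derivation:
Trace (tracking n):
num = 16  # -> num = 16
q = 10  # -> q = 10
n = num - q  # -> n = 6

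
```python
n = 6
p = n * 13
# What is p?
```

Trace (tracking p):
n = 6  # -> n = 6
p = n * 13  # -> p = 78

Answer: 78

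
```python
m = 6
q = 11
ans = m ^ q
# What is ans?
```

Answer: 13

Derivation:
Trace (tracking ans):
m = 6  # -> m = 6
q = 11  # -> q = 11
ans = m ^ q  # -> ans = 13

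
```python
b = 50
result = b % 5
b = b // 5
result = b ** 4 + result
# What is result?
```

Answer: 10000

Derivation:
Trace (tracking result):
b = 50  # -> b = 50
result = b % 5  # -> result = 0
b = b // 5  # -> b = 10
result = b ** 4 + result  # -> result = 10000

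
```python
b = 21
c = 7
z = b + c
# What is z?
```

Answer: 28

Derivation:
Trace (tracking z):
b = 21  # -> b = 21
c = 7  # -> c = 7
z = b + c  # -> z = 28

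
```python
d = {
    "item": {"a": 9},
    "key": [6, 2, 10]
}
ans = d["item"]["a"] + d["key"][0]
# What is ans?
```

Answer: 15

Derivation:
Trace (tracking ans):
d = {'item': {'a': 9}, 'key': [6, 2, 10]}  # -> d = {'item': {'a': 9}, 'key': [6, 2, 10]}
ans = d['item']['a'] + d['key'][0]  # -> ans = 15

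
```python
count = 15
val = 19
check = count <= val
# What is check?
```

Answer: True

Derivation:
Trace (tracking check):
count = 15  # -> count = 15
val = 19  # -> val = 19
check = count <= val  # -> check = True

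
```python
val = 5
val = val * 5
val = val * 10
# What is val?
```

Trace (tracking val):
val = 5  # -> val = 5
val = val * 5  # -> val = 25
val = val * 10  # -> val = 250

Answer: 250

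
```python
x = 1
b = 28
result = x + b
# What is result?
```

Answer: 29

Derivation:
Trace (tracking result):
x = 1  # -> x = 1
b = 28  # -> b = 28
result = x + b  # -> result = 29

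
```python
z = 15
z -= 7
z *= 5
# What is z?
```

Answer: 40

Derivation:
Trace (tracking z):
z = 15  # -> z = 15
z -= 7  # -> z = 8
z *= 5  # -> z = 40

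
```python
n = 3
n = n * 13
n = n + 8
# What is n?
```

Answer: 47

Derivation:
Trace (tracking n):
n = 3  # -> n = 3
n = n * 13  # -> n = 39
n = n + 8  # -> n = 47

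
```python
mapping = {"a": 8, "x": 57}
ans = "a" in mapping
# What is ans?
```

Trace (tracking ans):
mapping = {'a': 8, 'x': 57}  # -> mapping = {'a': 8, 'x': 57}
ans = 'a' in mapping  # -> ans = True

Answer: True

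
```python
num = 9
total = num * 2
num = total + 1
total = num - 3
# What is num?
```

Trace (tracking num):
num = 9  # -> num = 9
total = num * 2  # -> total = 18
num = total + 1  # -> num = 19
total = num - 3  # -> total = 16

Answer: 19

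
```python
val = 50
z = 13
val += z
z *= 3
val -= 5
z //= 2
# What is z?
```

Answer: 19

Derivation:
Trace (tracking z):
val = 50  # -> val = 50
z = 13  # -> z = 13
val += z  # -> val = 63
z *= 3  # -> z = 39
val -= 5  # -> val = 58
z //= 2  # -> z = 19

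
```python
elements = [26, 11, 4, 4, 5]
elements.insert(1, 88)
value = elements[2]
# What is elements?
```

Trace (tracking elements):
elements = [26, 11, 4, 4, 5]  # -> elements = [26, 11, 4, 4, 5]
elements.insert(1, 88)  # -> elements = [26, 88, 11, 4, 4, 5]
value = elements[2]  # -> value = 11

Answer: [26, 88, 11, 4, 4, 5]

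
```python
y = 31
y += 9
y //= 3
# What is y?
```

Trace (tracking y):
y = 31  # -> y = 31
y += 9  # -> y = 40
y //= 3  # -> y = 13

Answer: 13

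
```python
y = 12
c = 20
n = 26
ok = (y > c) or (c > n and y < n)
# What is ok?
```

Answer: False

Derivation:
Trace (tracking ok):
y = 12  # -> y = 12
c = 20  # -> c = 20
n = 26  # -> n = 26
ok = y > c or (c > n and y < n)  # -> ok = False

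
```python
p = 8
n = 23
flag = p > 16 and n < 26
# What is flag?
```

Trace (tracking flag):
p = 8  # -> p = 8
n = 23  # -> n = 23
flag = p > 16 and n < 26  # -> flag = False

Answer: False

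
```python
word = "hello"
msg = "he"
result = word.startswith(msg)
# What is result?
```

Answer: True

Derivation:
Trace (tracking result):
word = 'hello'  # -> word = 'hello'
msg = 'he'  # -> msg = 'he'
result = word.startswith(msg)  # -> result = True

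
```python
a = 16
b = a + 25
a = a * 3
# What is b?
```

Trace (tracking b):
a = 16  # -> a = 16
b = a + 25  # -> b = 41
a = a * 3  # -> a = 48

Answer: 41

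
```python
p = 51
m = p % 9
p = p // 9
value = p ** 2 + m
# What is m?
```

Trace (tracking m):
p = 51  # -> p = 51
m = p % 9  # -> m = 6
p = p // 9  # -> p = 5
value = p ** 2 + m  # -> value = 31

Answer: 6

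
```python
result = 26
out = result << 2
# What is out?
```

Answer: 104

Derivation:
Trace (tracking out):
result = 26  # -> result = 26
out = result << 2  # -> out = 104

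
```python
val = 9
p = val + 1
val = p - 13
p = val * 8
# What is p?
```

Trace (tracking p):
val = 9  # -> val = 9
p = val + 1  # -> p = 10
val = p - 13  # -> val = -3
p = val * 8  # -> p = -24

Answer: -24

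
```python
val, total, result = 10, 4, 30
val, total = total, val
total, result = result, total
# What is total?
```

Answer: 30

Derivation:
Trace (tracking total):
val, total, result = (10, 4, 30)  # -> val = 10, total = 4, result = 30
val, total = (total, val)  # -> val = 4, total = 10
total, result = (result, total)  # -> total = 30, result = 10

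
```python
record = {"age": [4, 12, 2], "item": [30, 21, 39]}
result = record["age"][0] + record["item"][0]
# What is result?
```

Trace (tracking result):
record = {'age': [4, 12, 2], 'item': [30, 21, 39]}  # -> record = {'age': [4, 12, 2], 'item': [30, 21, 39]}
result = record['age'][0] + record['item'][0]  # -> result = 34

Answer: 34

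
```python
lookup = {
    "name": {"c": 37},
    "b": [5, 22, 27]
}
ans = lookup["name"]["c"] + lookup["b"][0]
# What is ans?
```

Trace (tracking ans):
lookup = {'name': {'c': 37}, 'b': [5, 22, 27]}  # -> lookup = {'name': {'c': 37}, 'b': [5, 22, 27]}
ans = lookup['name']['c'] + lookup['b'][0]  # -> ans = 42

Answer: 42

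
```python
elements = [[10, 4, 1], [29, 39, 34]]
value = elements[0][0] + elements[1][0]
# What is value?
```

Answer: 39

Derivation:
Trace (tracking value):
elements = [[10, 4, 1], [29, 39, 34]]  # -> elements = [[10, 4, 1], [29, 39, 34]]
value = elements[0][0] + elements[1][0]  # -> value = 39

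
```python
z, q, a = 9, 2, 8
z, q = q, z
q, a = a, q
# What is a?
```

Trace (tracking a):
z, q, a = (9, 2, 8)  # -> z = 9, q = 2, a = 8
z, q = (q, z)  # -> z = 2, q = 9
q, a = (a, q)  # -> q = 8, a = 9

Answer: 9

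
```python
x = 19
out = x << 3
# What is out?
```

Trace (tracking out):
x = 19  # -> x = 19
out = x << 3  # -> out = 152

Answer: 152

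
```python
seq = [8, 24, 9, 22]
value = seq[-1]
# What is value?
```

Answer: 22

Derivation:
Trace (tracking value):
seq = [8, 24, 9, 22]  # -> seq = [8, 24, 9, 22]
value = seq[-1]  # -> value = 22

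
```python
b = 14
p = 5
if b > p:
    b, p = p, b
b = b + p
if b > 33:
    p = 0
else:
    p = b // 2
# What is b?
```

Trace (tracking b):
b = 14  # -> b = 14
p = 5  # -> p = 5
if b > p:  # condition is True
    b, p = (p, b)  # -> b = 5, p = 14
b = b + p  # -> b = 19
if b > 33:  # condition is False
else:
    p = b // 2  # -> p = 9

Answer: 19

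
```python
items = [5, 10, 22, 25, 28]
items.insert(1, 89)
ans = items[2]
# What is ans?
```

Trace (tracking ans):
items = [5, 10, 22, 25, 28]  # -> items = [5, 10, 22, 25, 28]
items.insert(1, 89)  # -> items = [5, 89, 10, 22, 25, 28]
ans = items[2]  # -> ans = 10

Answer: 10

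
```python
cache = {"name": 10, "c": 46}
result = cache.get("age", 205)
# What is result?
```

Trace (tracking result):
cache = {'name': 10, 'c': 46}  # -> cache = {'name': 10, 'c': 46}
result = cache.get('age', 205)  # -> result = 205

Answer: 205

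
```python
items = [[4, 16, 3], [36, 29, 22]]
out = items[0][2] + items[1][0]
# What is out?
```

Trace (tracking out):
items = [[4, 16, 3], [36, 29, 22]]  # -> items = [[4, 16, 3], [36, 29, 22]]
out = items[0][2] + items[1][0]  # -> out = 39

Answer: 39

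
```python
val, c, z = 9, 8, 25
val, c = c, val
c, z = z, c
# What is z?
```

Trace (tracking z):
val, c, z = (9, 8, 25)  # -> val = 9, c = 8, z = 25
val, c = (c, val)  # -> val = 8, c = 9
c, z = (z, c)  # -> c = 25, z = 9

Answer: 9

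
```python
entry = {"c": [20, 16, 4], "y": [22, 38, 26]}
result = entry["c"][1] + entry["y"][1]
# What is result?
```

Trace (tracking result):
entry = {'c': [20, 16, 4], 'y': [22, 38, 26]}  # -> entry = {'c': [20, 16, 4], 'y': [22, 38, 26]}
result = entry['c'][1] + entry['y'][1]  # -> result = 54

Answer: 54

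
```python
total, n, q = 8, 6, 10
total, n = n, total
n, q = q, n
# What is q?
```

Answer: 8

Derivation:
Trace (tracking q):
total, n, q = (8, 6, 10)  # -> total = 8, n = 6, q = 10
total, n = (n, total)  # -> total = 6, n = 8
n, q = (q, n)  # -> n = 10, q = 8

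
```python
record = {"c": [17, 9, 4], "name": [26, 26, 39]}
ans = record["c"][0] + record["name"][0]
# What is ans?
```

Answer: 43

Derivation:
Trace (tracking ans):
record = {'c': [17, 9, 4], 'name': [26, 26, 39]}  # -> record = {'c': [17, 9, 4], 'name': [26, 26, 39]}
ans = record['c'][0] + record['name'][0]  # -> ans = 43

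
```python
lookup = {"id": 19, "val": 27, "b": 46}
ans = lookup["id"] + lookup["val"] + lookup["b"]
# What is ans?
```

Answer: 92

Derivation:
Trace (tracking ans):
lookup = {'id': 19, 'val': 27, 'b': 46}  # -> lookup = {'id': 19, 'val': 27, 'b': 46}
ans = lookup['id'] + lookup['val'] + lookup['b']  # -> ans = 92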